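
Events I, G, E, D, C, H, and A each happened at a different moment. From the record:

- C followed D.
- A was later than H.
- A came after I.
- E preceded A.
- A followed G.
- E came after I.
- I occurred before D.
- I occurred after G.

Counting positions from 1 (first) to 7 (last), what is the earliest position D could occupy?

G and I must both come before D — 2 forced predecessors.
Nothing else is forced ahead of D, so its earliest slot is position 2 + 1 = 3.

3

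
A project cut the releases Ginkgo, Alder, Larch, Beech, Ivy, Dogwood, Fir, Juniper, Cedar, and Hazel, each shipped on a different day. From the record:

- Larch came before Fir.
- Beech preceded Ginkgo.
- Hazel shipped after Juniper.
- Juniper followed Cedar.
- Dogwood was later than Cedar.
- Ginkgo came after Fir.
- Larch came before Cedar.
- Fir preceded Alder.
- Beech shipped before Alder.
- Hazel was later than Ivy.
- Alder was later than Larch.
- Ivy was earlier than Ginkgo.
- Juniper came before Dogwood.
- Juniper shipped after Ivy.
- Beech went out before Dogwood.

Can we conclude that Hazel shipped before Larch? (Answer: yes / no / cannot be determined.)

no

Tracing the constraints gives Larch → Cedar → Juniper → Hazel, so Larch must come before Hazel.
That means Hazel cannot be before Larch.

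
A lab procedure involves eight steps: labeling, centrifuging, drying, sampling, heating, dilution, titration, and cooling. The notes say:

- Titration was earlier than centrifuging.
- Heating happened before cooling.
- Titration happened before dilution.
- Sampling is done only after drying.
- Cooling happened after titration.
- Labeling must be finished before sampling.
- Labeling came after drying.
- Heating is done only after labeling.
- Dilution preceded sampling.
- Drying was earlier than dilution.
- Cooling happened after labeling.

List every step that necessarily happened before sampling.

dilution, drying, labeling, titration

Directly stated before sampling: dilution, drying, and labeling.
Titration reaches sampling via titration → dilution → sampling.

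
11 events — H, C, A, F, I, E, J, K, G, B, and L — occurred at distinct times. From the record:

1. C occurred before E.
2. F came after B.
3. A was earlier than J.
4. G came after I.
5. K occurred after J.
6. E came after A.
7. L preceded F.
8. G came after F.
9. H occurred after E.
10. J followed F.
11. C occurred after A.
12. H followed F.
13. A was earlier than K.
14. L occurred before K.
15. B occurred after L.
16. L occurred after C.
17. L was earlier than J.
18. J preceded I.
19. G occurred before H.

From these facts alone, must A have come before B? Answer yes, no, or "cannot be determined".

yes

Chain the constraints: A → C → L → B. Each link is directly stated, so A comes before B.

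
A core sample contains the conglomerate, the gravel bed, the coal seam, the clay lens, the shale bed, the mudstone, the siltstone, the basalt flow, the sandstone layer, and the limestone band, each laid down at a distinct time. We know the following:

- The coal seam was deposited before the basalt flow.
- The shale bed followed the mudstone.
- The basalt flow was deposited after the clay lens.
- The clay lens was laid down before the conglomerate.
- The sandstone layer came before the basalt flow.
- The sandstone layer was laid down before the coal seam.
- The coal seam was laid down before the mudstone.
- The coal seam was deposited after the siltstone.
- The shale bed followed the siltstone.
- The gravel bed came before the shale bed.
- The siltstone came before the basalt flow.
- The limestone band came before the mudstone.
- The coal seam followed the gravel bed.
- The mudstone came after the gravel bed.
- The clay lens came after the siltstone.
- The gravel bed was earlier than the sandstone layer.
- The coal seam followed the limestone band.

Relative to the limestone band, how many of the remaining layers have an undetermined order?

5

Forced after the limestone band: the basalt flow, the coal seam, the mudstone, and the shale bed.
That leaves the clay lens, the conglomerate, the gravel bed, the sandstone layer, and the siltstone with no forced order relative to the limestone band — 5.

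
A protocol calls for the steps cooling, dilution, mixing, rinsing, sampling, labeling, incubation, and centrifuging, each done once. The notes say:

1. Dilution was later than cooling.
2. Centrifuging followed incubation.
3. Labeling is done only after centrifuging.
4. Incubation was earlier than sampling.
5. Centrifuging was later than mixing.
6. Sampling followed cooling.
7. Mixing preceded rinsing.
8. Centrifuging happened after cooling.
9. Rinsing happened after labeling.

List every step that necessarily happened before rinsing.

centrifuging, cooling, incubation, labeling, mixing

Directly stated before rinsing: labeling and mixing.
Centrifuging reaches rinsing via centrifuging → labeling → rinsing.
Cooling reaches rinsing via cooling → centrifuging → labeling → rinsing.
Incubation reaches rinsing via incubation → centrifuging → labeling → rinsing.
No chain forces dilution (or any of the others) ahead of rinsing.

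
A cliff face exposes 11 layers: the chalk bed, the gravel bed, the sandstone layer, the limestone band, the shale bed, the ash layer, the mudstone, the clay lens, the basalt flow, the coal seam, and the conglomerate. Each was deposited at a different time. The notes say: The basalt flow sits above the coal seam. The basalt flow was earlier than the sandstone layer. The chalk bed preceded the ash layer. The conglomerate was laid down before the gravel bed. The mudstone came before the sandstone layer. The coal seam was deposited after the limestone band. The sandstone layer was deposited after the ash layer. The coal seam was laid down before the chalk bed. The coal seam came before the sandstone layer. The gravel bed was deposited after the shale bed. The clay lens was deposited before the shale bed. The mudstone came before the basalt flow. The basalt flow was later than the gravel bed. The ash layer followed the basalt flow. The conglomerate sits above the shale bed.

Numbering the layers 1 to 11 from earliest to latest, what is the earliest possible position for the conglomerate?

3

The clay lens and the shale bed must both come before the conglomerate — 2 forced predecessors.
Nothing else is forced ahead of the conglomerate, so its earliest slot is position 2 + 1 = 3.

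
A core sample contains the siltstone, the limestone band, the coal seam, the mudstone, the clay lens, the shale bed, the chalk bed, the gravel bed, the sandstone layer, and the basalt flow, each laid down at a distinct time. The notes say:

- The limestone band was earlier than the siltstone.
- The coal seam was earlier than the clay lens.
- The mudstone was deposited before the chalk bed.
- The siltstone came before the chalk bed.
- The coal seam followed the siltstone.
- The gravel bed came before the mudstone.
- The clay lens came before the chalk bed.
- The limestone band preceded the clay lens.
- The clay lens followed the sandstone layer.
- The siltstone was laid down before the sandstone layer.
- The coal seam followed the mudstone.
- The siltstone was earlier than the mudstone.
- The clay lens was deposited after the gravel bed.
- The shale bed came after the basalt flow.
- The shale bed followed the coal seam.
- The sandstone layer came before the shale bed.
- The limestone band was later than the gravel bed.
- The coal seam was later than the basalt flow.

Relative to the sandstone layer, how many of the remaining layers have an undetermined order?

3

Forced before the sandstone layer: the gravel bed, the limestone band, and the siltstone; forced after the sandstone layer: the chalk bed, the clay lens, and the shale bed.
That leaves the basalt flow, the coal seam, and the mudstone with no forced order relative to the sandstone layer — 3.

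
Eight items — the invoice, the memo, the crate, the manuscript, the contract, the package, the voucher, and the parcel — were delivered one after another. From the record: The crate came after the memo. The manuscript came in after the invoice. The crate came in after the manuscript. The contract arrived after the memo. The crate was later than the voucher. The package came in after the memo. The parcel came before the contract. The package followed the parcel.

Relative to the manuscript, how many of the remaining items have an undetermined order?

Forced before the manuscript: the invoice; forced after the manuscript: the crate.
That leaves the contract, the memo, the package, the parcel, and the voucher with no forced order relative to the manuscript — 5.

5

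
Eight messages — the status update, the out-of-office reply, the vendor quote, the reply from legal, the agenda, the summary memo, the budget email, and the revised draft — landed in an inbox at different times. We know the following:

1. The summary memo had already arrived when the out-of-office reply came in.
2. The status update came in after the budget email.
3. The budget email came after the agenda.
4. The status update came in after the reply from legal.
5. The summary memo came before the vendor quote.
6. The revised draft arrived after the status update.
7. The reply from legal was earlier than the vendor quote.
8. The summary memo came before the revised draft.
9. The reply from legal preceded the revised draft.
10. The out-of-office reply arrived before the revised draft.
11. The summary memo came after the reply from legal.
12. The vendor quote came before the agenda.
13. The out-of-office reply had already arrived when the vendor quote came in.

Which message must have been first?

the reply from legal

The reply from legal has a chain of constraints placing it before every other message, so the reply from legal must be first.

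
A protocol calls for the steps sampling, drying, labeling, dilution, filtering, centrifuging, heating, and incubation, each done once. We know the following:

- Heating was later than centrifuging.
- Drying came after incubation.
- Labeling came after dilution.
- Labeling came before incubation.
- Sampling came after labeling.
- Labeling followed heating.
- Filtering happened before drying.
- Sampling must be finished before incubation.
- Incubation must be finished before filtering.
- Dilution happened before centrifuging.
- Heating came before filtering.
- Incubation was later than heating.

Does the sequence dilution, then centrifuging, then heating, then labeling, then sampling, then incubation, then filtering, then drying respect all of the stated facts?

Check each stated constraint against the proposed order — e.g. dilution is ahead of labeling; heating is ahead of filtering. Every pair is in the required order; nothing is violated.

yes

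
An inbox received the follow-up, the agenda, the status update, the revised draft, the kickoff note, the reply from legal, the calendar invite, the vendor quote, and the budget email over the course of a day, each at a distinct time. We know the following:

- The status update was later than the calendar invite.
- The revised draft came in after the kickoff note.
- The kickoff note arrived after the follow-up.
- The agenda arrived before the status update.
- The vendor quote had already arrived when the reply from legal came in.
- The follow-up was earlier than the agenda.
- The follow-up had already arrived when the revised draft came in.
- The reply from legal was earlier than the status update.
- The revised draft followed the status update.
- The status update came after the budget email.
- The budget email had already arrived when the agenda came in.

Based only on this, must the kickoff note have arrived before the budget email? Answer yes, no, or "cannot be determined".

cannot be determined

No chain of stated constraints runs from the kickoff note to the budget email, and none runs from the budget email to the kickoff note either.
So the relative order of the kickoff note and the budget email is not fixed by the given facts.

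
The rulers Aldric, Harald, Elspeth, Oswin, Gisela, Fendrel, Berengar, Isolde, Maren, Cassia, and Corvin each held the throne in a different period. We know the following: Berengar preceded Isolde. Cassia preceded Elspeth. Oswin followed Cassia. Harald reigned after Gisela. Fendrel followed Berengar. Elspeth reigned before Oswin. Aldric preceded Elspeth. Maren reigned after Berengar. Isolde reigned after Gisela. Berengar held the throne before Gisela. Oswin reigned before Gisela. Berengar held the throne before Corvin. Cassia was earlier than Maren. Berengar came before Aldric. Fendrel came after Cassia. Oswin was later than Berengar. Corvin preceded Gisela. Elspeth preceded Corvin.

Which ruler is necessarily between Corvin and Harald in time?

Tracing the constraints gives Corvin → Gisela → Harald, so Gisela sits after Corvin and before Harald.
No other ruler is forced both after Corvin and before Harald.

Gisela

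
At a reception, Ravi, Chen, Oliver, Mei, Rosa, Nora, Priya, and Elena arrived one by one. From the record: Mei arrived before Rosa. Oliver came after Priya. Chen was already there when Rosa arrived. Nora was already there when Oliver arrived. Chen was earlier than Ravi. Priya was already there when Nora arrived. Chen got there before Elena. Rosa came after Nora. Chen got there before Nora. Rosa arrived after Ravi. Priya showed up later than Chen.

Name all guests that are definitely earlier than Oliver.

Directly stated before Oliver: Nora and Priya.
Chen reaches Oliver via Chen → Nora → Oliver.
No chain forces Elena (or any of the others) ahead of Oliver.

Chen, Nora, Priya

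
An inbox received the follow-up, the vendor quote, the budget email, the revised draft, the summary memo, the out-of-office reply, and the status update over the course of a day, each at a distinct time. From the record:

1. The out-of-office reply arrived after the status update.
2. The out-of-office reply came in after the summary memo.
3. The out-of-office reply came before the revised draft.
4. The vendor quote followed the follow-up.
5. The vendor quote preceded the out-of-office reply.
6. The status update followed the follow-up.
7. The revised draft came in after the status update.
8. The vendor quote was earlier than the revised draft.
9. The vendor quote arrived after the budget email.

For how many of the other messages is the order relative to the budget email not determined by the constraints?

Forced after the budget email: the out-of-office reply, the revised draft, and the vendor quote.
That leaves the follow-up, the status update, and the summary memo with no forced order relative to the budget email — 3.

3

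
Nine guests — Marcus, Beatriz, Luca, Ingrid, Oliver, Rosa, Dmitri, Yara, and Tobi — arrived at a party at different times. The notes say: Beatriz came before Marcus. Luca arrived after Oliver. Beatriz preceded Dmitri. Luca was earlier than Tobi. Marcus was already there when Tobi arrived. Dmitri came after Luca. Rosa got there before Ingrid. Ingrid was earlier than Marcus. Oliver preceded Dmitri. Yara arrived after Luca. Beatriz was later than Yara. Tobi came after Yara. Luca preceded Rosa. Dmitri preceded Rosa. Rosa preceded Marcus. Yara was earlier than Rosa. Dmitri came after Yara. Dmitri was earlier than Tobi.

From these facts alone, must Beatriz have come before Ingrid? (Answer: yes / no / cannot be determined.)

yes

Chain the constraints: Beatriz → Dmitri → Rosa → Ingrid. Each link is directly stated, so Beatriz comes before Ingrid.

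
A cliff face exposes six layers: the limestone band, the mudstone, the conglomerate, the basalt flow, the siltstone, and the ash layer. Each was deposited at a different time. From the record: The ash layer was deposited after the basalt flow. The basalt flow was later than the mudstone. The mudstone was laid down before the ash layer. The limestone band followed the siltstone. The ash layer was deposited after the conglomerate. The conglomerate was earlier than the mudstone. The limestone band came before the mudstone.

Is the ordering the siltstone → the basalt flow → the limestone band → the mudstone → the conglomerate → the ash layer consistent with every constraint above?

The constraints require the mudstone before the basalt flow, but in the proposed sequence the basalt flow appears ahead of the mudstone. That one violation is enough.

no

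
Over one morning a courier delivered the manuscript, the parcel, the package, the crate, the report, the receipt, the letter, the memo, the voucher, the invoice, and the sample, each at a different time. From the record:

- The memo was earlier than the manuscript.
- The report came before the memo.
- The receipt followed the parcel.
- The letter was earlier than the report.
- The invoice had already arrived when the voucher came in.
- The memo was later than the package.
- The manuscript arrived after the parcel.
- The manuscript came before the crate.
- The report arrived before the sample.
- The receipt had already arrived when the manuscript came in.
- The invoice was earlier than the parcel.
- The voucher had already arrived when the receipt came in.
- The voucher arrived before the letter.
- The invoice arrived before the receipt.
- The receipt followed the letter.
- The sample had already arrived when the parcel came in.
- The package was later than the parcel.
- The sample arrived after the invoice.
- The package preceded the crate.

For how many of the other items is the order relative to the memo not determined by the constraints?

Forced before the memo: the invoice, the letter, the package, the parcel, the report, the sample, and the voucher; forced after the memo: the crate and the manuscript.
That leaves the receipt with no forced order relative to the memo — 1.

1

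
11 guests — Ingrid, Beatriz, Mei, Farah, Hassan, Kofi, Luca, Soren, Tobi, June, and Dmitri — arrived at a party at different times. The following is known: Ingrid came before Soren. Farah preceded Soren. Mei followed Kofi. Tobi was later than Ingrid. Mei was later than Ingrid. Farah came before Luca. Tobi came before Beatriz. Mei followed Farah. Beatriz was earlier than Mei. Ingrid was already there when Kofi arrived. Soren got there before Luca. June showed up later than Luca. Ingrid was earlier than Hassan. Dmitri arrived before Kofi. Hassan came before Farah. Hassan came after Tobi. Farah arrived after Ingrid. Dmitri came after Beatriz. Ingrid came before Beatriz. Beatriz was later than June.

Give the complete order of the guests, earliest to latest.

The constraints fix every adjacent pair, so only one ordering works:
Ingrid → Tobi → Hassan → Farah → Soren → Luca → June → Beatriz → Dmitri → Kofi → Mei.

Ingrid, Tobi, Hassan, Farah, Soren, Luca, June, Beatriz, Dmitri, Kofi, Mei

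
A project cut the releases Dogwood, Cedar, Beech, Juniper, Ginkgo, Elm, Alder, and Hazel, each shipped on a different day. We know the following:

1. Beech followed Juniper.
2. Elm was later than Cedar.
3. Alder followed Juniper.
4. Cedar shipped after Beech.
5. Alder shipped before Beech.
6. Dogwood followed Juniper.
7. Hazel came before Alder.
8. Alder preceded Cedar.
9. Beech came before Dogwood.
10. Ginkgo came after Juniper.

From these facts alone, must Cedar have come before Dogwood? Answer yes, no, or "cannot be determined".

cannot be determined

No chain of stated constraints runs from Cedar to Dogwood, and none runs from Dogwood to Cedar either.
So the relative order of Cedar and Dogwood is not fixed by the given facts.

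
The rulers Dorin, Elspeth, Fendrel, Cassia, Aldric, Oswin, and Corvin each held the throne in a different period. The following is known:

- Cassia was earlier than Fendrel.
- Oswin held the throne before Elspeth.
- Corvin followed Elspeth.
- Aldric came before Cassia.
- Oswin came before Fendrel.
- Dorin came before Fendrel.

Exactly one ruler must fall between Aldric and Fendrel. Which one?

Cassia

Tracing the constraints gives Aldric → Cassia → Fendrel, so Cassia sits after Aldric and before Fendrel.
No other ruler is forced both after Aldric and before Fendrel.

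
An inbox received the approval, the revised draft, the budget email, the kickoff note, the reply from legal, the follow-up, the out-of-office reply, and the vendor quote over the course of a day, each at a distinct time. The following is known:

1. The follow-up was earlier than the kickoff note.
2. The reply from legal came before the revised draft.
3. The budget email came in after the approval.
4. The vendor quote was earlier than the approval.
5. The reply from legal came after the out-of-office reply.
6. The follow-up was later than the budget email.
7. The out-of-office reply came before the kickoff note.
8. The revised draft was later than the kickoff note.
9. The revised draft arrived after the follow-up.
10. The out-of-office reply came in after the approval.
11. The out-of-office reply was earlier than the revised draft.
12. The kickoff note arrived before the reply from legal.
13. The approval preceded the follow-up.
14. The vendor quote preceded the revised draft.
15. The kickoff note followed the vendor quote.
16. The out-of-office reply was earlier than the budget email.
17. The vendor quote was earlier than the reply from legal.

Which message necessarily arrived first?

the vendor quote

The vendor quote has a chain of constraints placing it before every other message, so the vendor quote must be first.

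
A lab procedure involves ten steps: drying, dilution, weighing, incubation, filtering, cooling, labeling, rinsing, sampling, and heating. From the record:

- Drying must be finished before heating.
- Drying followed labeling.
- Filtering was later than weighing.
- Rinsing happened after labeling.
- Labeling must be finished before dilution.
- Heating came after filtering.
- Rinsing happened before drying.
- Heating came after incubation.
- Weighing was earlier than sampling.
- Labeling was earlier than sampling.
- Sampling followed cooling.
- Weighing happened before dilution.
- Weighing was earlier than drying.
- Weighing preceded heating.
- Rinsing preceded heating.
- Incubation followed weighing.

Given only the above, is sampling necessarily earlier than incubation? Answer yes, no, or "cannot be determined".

cannot be determined

No chain of stated constraints runs from sampling to incubation, and none runs from incubation to sampling either.
So the relative order of sampling and incubation is not fixed by the given facts.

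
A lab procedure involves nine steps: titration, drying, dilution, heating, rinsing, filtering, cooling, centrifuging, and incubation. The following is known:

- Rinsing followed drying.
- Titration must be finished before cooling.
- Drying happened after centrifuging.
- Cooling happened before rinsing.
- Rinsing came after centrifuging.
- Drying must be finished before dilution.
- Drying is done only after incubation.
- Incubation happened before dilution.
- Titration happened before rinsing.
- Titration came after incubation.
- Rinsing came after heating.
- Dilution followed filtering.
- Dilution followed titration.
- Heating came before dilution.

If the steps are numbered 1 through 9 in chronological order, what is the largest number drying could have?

7

Drying must come before dilution and rinsing — 2 steps forced after it.
Everything else can be placed before drying in some valid order, so drying can sit as late as position 9 − 2 = 7.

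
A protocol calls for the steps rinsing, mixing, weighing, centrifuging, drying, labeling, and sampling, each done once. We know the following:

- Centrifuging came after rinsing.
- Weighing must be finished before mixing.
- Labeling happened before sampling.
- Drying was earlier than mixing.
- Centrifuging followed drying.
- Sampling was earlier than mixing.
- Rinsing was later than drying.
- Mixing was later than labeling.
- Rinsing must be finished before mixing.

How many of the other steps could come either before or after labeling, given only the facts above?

Forced after labeling: mixing and sampling.
That leaves centrifuging, drying, rinsing, and weighing with no forced order relative to labeling — 4.

4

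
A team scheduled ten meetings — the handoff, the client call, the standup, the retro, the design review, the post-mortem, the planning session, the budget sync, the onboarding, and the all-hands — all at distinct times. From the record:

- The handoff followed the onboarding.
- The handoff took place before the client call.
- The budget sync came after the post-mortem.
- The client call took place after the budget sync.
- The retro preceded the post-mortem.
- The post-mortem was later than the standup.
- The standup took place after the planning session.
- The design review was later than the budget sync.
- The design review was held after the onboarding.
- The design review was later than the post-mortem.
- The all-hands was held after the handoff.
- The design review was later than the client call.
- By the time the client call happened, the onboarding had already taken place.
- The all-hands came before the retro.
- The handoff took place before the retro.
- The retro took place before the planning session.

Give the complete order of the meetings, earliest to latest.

the onboarding, the handoff, the all-hands, the retro, the planning session, the standup, the post-mortem, the budget sync, the client call, the design review

The constraints fix every adjacent pair, so only one ordering works:
the onboarding → the handoff → the all-hands → the retro → the planning session → the standup → the post-mortem → the budget sync → the client call → the design review.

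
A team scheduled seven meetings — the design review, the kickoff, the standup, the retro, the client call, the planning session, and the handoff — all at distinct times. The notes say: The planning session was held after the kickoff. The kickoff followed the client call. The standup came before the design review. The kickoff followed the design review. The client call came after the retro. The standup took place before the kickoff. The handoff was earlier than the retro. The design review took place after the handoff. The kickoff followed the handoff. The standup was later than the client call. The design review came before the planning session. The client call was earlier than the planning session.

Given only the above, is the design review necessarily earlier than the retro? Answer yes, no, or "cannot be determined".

Tracing the constraints gives the retro → the client call → the standup → the design review, so the retro must come before the design review.
That means the design review cannot be before the retro.

no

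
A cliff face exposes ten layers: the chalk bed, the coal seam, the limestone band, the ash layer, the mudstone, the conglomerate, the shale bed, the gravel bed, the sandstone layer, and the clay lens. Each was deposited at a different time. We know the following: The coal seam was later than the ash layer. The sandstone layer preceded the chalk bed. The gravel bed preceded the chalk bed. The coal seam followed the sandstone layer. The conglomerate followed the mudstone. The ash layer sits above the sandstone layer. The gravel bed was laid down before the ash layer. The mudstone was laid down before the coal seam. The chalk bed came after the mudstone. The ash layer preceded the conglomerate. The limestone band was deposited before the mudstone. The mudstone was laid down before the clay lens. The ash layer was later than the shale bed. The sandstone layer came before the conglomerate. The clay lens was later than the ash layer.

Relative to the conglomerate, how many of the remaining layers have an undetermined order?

3

Forced before the conglomerate: the ash layer, the gravel bed, the limestone band, the mudstone, the sandstone layer, and the shale bed.
That leaves the chalk bed, the clay lens, and the coal seam with no forced order relative to the conglomerate — 3.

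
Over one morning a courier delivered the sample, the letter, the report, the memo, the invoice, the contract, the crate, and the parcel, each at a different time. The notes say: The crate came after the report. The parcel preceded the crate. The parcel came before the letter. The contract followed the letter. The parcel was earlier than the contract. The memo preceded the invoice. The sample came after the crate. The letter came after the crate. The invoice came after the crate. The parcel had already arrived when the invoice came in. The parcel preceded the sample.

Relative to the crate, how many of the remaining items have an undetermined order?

1

Forced before the crate: the parcel and the report; forced after the crate: the contract, the invoice, the letter, and the sample.
That leaves the memo with no forced order relative to the crate — 1.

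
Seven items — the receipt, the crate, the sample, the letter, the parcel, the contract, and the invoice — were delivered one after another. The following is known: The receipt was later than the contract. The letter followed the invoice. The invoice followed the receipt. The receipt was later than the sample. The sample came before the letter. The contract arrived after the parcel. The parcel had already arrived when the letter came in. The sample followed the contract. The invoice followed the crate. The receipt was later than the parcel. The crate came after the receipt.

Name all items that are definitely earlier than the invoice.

the contract, the crate, the parcel, the receipt, the sample

Directly stated before the invoice: the crate and the receipt.
The contract reaches the invoice via the contract → the receipt → the invoice.
The parcel reaches the invoice via the parcel → the receipt → the invoice.
The sample reaches the invoice via the sample → the receipt → the invoice.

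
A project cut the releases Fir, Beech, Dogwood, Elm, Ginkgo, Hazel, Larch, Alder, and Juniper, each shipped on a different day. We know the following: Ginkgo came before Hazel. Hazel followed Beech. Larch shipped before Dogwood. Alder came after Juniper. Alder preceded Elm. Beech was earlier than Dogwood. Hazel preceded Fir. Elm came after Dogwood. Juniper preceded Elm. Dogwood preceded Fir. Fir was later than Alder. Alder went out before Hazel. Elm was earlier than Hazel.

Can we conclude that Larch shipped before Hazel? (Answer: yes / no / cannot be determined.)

yes

Chain the constraints: Larch → Dogwood → Elm → Hazel. Each link is directly stated, so Larch comes before Hazel.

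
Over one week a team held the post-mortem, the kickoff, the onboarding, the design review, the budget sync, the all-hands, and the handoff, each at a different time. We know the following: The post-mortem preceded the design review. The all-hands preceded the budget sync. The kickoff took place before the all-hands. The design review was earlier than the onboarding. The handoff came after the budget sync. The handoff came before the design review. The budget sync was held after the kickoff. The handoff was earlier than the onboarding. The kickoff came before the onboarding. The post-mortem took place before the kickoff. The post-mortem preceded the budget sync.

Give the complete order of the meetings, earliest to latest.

the post-mortem, the kickoff, the all-hands, the budget sync, the handoff, the design review, the onboarding

The constraints fix every adjacent pair, so only one ordering works:
the post-mortem → the kickoff → the all-hands → the budget sync → the handoff → the design review → the onboarding.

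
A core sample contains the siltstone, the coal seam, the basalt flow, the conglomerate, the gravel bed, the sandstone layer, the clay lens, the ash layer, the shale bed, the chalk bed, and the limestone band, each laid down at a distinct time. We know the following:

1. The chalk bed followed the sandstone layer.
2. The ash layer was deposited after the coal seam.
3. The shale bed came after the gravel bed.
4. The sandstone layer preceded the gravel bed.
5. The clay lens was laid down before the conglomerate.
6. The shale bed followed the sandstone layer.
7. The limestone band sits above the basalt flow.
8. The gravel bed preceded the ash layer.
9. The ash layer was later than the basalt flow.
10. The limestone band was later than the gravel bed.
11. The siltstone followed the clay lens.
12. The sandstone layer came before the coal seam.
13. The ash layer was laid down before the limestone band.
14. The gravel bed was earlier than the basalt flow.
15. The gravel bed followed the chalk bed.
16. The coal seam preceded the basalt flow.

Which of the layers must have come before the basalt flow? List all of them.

the chalk bed, the coal seam, the gravel bed, the sandstone layer

Directly stated before the basalt flow: the coal seam and the gravel bed.
The chalk bed reaches the basalt flow via the chalk bed → the gravel bed → the basalt flow.
The sandstone layer reaches the basalt flow via the sandstone layer → the gravel bed → the basalt flow.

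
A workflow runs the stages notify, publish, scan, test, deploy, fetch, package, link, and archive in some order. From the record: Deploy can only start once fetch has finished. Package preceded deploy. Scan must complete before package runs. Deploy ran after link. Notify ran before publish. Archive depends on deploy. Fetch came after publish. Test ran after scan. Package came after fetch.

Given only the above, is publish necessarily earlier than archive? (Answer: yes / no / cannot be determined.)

yes

Chain the constraints: publish → fetch → deploy → archive. Each link is directly stated, so publish comes before archive.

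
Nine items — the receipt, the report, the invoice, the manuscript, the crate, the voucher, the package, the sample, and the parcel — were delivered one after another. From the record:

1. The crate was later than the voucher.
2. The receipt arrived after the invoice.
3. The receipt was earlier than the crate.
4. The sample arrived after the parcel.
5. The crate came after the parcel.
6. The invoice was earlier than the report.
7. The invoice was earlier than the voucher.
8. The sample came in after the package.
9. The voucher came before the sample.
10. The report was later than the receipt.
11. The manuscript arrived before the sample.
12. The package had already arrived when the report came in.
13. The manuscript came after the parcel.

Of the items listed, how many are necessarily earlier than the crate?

Directly stated before the crate: the parcel, the receipt, and the voucher.
The invoice reaches the crate via the invoice → the receipt → the crate.
No chain forces the report (or any of the others) ahead of the crate.
That's the invoice, the parcel, the receipt, and the voucher — 4 in all.

4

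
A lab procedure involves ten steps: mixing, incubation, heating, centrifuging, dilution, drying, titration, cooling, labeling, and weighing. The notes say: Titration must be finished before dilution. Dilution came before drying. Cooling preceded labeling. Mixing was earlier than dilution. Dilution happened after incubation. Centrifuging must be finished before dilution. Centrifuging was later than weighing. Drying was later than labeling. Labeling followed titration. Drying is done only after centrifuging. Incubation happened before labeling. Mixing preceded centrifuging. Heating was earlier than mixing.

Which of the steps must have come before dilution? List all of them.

Directly stated before dilution: centrifuging, incubation, mixing, and titration.
Heating reaches dilution via heating → mixing → dilution.
Weighing reaches dilution via weighing → centrifuging → dilution.

centrifuging, heating, incubation, mixing, titration, weighing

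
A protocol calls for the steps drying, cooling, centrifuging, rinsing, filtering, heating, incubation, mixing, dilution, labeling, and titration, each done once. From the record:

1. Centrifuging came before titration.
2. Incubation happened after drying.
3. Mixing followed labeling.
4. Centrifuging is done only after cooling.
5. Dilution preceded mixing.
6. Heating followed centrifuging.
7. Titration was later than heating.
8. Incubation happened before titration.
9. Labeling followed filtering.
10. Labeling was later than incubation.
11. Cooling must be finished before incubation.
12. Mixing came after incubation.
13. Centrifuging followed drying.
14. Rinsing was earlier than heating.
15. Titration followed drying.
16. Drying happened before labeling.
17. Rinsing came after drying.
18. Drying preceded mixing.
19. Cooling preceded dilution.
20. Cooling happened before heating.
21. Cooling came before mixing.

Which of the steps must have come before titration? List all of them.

Directly stated before titration: centrifuging, drying, heating, and incubation.
Cooling reaches titration via cooling → centrifuging → titration.
Rinsing reaches titration via rinsing → heating → titration.

centrifuging, cooling, drying, heating, incubation, rinsing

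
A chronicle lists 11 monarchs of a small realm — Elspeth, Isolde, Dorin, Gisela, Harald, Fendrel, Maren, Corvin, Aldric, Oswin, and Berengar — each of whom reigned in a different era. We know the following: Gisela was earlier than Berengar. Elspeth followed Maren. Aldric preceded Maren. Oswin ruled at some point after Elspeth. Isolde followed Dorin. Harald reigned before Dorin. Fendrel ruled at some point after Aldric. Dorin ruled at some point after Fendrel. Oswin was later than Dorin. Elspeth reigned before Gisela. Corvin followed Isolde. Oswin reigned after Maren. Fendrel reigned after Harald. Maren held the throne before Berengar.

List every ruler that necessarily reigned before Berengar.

Directly stated before Berengar: Gisela and Maren.
Aldric reaches Berengar via Aldric → Maren → Berengar.
Elspeth reaches Berengar via Elspeth → Gisela → Berengar.
No chain forces Harald (or any of the others) ahead of Berengar.

Aldric, Elspeth, Gisela, Maren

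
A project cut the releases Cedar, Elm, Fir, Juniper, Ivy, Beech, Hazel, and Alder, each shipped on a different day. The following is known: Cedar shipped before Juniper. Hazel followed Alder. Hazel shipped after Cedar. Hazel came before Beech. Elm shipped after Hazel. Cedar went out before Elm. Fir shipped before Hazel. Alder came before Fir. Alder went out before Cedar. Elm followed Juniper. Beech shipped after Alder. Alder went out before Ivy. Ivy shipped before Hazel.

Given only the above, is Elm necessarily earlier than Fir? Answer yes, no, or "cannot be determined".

Tracing the constraints gives Fir → Hazel → Elm, so Fir must come before Elm.
That means Elm cannot be before Fir.

no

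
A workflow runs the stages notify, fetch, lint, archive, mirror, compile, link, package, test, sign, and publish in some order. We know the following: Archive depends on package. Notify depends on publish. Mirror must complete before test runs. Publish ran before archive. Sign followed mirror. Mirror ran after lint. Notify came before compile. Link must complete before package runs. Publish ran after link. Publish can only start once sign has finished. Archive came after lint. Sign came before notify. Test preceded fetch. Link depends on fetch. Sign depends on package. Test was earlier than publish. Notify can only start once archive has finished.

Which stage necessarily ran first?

Lint has a chain of constraints placing it before every other stage, so lint must be first.

lint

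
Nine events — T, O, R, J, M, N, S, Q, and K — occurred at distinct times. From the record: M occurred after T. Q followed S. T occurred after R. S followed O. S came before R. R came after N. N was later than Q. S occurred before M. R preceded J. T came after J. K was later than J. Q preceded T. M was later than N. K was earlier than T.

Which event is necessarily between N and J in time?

Tracing the constraints gives N → R → J, so R sits after N and before J.
No other event is forced both after N and before J.

R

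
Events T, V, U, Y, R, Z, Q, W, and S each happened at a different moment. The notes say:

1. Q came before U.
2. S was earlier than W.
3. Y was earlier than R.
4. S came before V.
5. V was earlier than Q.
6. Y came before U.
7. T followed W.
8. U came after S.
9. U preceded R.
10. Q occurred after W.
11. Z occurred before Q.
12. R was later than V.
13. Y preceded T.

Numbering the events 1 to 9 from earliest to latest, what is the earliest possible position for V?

2

S must come before V — 1 forced predecessor.
Nothing else is forced ahead of V, so its earliest slot is position 1 + 1 = 2.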